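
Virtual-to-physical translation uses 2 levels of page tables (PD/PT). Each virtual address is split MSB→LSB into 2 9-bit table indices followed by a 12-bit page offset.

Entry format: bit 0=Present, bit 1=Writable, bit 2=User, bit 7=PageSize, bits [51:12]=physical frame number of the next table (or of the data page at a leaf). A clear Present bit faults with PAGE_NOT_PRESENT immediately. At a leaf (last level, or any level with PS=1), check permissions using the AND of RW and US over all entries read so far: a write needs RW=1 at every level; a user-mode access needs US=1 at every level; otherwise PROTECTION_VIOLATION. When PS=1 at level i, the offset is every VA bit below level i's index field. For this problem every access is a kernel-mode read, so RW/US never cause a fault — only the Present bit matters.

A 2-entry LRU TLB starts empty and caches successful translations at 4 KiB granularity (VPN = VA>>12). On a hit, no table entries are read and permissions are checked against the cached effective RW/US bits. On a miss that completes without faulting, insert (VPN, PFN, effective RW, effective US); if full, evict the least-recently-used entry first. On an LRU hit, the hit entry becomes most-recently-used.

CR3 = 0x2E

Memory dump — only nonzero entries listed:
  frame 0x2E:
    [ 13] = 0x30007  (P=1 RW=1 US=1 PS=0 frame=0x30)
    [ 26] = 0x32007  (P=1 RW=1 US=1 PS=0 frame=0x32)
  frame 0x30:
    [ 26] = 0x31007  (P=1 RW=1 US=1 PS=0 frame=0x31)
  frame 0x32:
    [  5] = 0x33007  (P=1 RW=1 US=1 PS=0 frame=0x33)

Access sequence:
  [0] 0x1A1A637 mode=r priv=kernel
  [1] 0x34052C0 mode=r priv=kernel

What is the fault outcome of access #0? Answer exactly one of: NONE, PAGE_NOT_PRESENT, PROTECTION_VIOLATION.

Per-access translation:
#0 VA=0x1A1A637 (r,kernel):
  [0] read 0x2E idx=13: raw=0x30007 flags P=1 W=1 U=1 S=0
  [1] read 0x30 idx=26: raw=0x31007 flags P=1 W=1 U=1 S=0
  ✓ 0x31637  — 2 lookups
#1 VA=0x34052C0 (r,kernel):
  [0] read 0x2E idx=26: raw=0x32007 flags P=1 W=1 U=1 S=0
  [1] read 0x32 idx=5: raw=0x33007 flags P=1 W=1 U=1 S=0
  ✓ 0x332C0  — 2 lookups

Access #0 fault: NONE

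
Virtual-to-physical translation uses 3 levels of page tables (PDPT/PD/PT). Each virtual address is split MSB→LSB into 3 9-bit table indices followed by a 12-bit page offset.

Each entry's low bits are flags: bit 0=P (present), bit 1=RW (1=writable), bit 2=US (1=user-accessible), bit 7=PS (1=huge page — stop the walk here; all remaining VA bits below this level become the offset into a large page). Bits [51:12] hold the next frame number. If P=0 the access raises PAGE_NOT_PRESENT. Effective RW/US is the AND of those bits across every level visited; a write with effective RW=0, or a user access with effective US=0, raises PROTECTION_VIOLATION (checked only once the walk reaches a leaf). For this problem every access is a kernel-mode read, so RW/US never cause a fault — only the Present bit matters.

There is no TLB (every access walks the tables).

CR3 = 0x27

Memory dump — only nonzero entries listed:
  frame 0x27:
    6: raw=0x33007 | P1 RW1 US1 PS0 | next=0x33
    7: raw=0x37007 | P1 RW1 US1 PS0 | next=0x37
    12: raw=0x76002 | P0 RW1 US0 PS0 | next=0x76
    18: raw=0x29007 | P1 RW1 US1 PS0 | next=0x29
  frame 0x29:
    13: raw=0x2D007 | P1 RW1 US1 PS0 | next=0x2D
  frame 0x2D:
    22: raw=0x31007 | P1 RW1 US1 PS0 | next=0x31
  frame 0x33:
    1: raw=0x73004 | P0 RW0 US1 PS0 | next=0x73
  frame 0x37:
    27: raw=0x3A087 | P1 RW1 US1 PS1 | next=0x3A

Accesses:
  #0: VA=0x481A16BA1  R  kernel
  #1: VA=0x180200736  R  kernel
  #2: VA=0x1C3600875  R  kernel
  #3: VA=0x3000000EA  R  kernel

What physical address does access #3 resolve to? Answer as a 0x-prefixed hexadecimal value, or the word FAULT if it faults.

Walk each access:
#0 VA=0x481A16BA1 (r,kernel):
  L0: frame=0x27 idx=18 entry=0x29007 [P=1 RW=1 US=1 PS=0]
  L1: frame=0x29 idx=13 entry=0x2D007 [P=1 RW=1 US=1 PS=0]
  L2: frame=0x2D idx=22 entry=0x31007 [P=1 RW=1 US=1 PS=0]
  → PA=0x31BA1  (3 entries read)
#1 VA=0x180200736 (r,kernel):
  L0: frame=0x27 idx=6 entry=0x33007 [P=1 RW=1 US=1 PS=0]
  L1: frame=0x33 idx=1 entry=0x73004 [P=0 RW=0 US=1 PS=0]
  ✗ PAGE_NOT_PRESENT  [2 reads]
#2 VA=0x1C3600875 (r,kernel):
  L0: frame=0x27 idx=7 entry=0x37007 [P=1 RW=1 US=1 PS=0]
  L1: frame=0x37 idx=27 entry=0x3A087 [P=1 RW=1 US=1 PS=1]
  → PA=0x3A875 (huge @L1)  (2 entries read)
#3 VA=0x3000000EA (r,kernel):
  L0: frame=0x27 idx=12 entry=0x76002 [P=0 RW=1 US=0 PS=0]
  ✗ PAGE_NOT_PRESENT  [1 reads]

Access #3 PA: FAULT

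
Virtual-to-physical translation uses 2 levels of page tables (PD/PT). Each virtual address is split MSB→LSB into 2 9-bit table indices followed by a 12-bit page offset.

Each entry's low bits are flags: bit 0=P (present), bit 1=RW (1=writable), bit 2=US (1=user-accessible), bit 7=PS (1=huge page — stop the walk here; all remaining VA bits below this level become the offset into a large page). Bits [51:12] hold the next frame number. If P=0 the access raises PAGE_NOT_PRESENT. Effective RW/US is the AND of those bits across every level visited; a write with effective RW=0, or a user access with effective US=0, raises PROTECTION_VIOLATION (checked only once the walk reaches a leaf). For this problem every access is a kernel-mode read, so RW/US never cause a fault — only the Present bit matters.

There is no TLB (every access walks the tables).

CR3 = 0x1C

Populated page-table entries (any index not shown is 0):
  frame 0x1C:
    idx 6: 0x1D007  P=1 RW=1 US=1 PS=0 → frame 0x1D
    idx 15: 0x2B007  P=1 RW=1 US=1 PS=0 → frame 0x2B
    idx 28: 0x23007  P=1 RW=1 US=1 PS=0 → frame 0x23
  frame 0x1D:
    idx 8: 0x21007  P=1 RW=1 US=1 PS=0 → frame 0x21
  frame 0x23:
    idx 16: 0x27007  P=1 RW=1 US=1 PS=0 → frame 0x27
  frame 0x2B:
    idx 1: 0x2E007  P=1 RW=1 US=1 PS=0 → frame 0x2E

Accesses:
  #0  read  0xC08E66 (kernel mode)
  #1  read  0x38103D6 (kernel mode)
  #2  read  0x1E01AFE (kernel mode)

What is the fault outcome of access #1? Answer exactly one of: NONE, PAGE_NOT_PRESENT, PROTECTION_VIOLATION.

Per-access translation:
#0 VA=0xC08E66 (r,kernel):
  lvl0: tbl 0x1C, slot 6 ⇒ 0x1D007 (P1/RW1/US1/PS0)
  lvl1: tbl 0x1D, slot 8 ⇒ 0x21007 (P1/RW1/US1/PS0)
  ⇒ phys 0x21E66  [2 reads]
#1 VA=0x38103D6 (r,kernel):
  lvl0: tbl 0x1C, slot 28 ⇒ 0x23007 (P1/RW1/US1/PS0)
  lvl1: tbl 0x23, slot 16 ⇒ 0x27007 (P1/RW1/US1/PS0)
  ⇒ phys 0x273D6  [2 reads]
#2 VA=0x1E01AFE (r,kernel):
  lvl0: tbl 0x1C, slot 15 ⇒ 0x2B007 (P1/RW1/US1/PS0)
  lvl1: tbl 0x2B, slot 1 ⇒ 0x2E007 (P1/RW1/US1/PS0)
  ⇒ phys 0x2EAFE  [2 reads]

Access #1 fault: NONE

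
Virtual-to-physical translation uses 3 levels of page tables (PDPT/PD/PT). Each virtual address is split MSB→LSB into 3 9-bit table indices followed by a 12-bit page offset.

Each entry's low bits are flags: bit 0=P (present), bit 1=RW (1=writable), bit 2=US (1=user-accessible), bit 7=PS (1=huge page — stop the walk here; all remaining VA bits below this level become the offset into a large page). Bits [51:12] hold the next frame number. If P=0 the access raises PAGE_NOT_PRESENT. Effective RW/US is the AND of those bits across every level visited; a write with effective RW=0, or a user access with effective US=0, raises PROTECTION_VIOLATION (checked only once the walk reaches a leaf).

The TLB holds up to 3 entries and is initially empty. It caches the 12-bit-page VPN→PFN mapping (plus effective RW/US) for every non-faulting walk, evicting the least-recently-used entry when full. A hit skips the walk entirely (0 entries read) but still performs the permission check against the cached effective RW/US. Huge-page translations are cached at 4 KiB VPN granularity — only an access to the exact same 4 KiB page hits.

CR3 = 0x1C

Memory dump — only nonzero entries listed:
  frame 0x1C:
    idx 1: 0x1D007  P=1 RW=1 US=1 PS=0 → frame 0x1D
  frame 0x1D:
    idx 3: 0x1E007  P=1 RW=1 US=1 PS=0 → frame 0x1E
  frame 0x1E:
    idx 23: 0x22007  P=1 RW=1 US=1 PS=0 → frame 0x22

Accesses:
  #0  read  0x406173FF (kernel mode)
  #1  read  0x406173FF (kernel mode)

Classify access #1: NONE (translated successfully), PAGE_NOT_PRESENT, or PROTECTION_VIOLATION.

Per-access translation:
#0 VA=0x406173FF (r,kernel):
  [0] read 0x1C idx=1: raw=0x1D007 flags P=1 W=1 U=1 S=0
  [1] read 0x1D idx=3: raw=0x1E007 flags P=1 W=1 U=1 S=0
  [2] read 0x1E idx=23: raw=0x22007 flags P=1 W=1 U=1 S=0
  ⇒ phys 0x223FF  [3 reads]
#1 VA=0x406173FF (r,kernel):
  TLB hit vpn=0x40617 → PA=0x223FF

Access #1 fault: NONE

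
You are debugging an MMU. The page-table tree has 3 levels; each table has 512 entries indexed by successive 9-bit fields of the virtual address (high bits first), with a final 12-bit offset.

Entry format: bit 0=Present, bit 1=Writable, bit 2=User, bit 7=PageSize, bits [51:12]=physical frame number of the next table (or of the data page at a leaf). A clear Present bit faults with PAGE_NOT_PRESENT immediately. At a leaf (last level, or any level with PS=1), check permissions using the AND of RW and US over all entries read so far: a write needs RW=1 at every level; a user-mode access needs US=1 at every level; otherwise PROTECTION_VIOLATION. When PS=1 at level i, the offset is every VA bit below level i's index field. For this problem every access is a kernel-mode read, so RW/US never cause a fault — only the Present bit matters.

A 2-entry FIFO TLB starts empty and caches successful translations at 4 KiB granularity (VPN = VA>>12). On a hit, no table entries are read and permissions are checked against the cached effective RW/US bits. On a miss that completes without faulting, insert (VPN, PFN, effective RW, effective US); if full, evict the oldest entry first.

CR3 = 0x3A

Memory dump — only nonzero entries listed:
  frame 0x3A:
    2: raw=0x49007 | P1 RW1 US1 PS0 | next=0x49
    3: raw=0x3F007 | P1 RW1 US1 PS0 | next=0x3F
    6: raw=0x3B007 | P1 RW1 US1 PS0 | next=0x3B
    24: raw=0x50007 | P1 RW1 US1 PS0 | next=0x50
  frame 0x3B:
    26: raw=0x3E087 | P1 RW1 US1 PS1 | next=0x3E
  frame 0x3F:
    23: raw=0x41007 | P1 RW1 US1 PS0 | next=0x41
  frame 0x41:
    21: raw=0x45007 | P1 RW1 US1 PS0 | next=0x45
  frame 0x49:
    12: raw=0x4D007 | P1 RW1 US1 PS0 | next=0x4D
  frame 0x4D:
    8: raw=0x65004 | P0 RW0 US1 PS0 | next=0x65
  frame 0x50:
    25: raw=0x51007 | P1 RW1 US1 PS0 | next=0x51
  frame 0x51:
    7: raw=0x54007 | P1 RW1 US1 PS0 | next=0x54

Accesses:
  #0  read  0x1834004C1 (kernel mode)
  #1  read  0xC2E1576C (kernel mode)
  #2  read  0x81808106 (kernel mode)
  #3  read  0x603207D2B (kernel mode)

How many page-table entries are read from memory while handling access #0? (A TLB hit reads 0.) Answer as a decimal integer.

Per-access translation:
#0 VA=0x1834004C1 (r,kernel):
  [0] read 0x3A idx=6: raw=0x3B007 flags P=1 W=1 U=1 S=0
  [1] read 0x3B idx=26: raw=0x3E087 flags P=1 W=1 U=1 S=1
  ⇒ phys 0x3E4C1 (huge @L1)  [2 reads]
#1 VA=0xC2E1576C (r,kernel):
  [0] read 0x3A idx=3: raw=0x3F007 flags P=1 W=1 U=1 S=0
  [1] read 0x3F idx=23: raw=0x41007 flags P=1 W=1 U=1 S=0
  [2] read 0x41 idx=21: raw=0x45007 flags P=1 W=1 U=1 S=0
  ⇒ phys 0x4576C  [3 reads]
#2 VA=0x81808106 (r,kernel):
  [0] read 0x3A idx=2: raw=0x49007 flags P=1 W=1 U=1 S=0
  [1] read 0x49 idx=12: raw=0x4D007 flags P=1 W=1 U=1 S=0
  [2] read 0x4D idx=8: raw=0x65004 flags P=0 W=0 U=1 S=0
  → PAGE_NOT_PRESENT  (3 entries read)
#3 VA=0x603207D2B (r,kernel):
  [0] read 0x3A idx=24: raw=0x50007 flags P=1 W=1 U=1 S=0
  [1] read 0x50 idx=25: raw=0x51007 flags P=1 W=1 U=1 S=0
  [2] read 0x51 idx=7: raw=0x54007 flags P=1 W=1 U=1 S=0
  ⇒ phys 0x54D2B  [3 reads]

Entries read for #0: 2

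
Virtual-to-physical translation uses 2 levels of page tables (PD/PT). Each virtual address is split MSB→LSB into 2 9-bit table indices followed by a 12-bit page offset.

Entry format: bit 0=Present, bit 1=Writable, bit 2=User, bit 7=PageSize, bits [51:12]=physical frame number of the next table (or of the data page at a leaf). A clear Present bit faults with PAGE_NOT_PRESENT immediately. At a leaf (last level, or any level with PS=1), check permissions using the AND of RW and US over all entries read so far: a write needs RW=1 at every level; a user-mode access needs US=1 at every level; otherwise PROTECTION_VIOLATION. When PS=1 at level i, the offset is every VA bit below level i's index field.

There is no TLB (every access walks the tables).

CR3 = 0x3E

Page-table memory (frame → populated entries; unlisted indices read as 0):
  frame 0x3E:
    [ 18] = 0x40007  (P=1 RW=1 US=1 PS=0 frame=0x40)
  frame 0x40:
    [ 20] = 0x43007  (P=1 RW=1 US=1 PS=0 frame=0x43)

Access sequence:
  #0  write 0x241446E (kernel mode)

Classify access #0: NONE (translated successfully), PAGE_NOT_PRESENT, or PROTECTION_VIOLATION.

Trace:
#0 VA=0x241446E (w,kernel):
  L0 @0x3E[18] → 0x40007  P=1,RW=1,US=1,PS=0
  L1 @0x40[20] → 0x43007  P=1,RW=1,US=1,PS=0
  ⇒ phys 0x4346E  [2 reads]

Access #0 fault: NONE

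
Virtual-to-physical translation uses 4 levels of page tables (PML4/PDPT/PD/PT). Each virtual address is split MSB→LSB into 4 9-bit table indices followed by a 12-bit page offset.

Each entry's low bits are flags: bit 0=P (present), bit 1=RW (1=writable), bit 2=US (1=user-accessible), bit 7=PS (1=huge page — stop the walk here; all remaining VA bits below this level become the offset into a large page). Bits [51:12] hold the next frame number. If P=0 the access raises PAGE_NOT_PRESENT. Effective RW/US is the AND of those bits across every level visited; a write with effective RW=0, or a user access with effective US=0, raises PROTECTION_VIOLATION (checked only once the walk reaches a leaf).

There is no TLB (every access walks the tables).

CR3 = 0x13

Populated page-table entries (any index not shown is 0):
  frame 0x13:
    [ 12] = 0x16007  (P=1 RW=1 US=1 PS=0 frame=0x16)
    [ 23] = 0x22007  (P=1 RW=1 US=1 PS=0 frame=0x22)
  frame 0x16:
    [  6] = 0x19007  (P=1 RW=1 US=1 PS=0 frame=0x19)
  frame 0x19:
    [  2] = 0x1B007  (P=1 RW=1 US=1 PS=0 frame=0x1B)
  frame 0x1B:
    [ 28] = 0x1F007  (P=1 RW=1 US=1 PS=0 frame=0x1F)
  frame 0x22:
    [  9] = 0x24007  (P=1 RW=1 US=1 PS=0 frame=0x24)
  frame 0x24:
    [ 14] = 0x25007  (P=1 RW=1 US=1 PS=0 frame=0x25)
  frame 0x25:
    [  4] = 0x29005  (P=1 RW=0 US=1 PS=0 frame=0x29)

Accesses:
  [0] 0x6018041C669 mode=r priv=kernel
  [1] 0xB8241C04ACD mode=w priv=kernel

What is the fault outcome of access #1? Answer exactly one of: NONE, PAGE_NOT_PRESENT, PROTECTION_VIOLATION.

Walk each access:
#0 VA=0x6018041C669 (r,kernel):
  L0 @0x13[12] → 0x16007  P=1,RW=1,US=1,PS=0
  L1 @0x16[6] → 0x19007  P=1,RW=1,US=1,PS=0
  L2 @0x19[2] → 0x1B007  P=1,RW=1,US=1,PS=0
  L3 @0x1B[28] → 0x1F007  P=1,RW=1,US=1,PS=0
  ✓ 0x1F669  — 4 lookups
#1 VA=0xB8241C04ACD (w,kernel):
  L0 @0x13[23] → 0x22007  P=1,RW=1,US=1,PS=0
  L1 @0x22[9] → 0x24007  P=1,RW=1,US=1,PS=0
  L2 @0x24[14] → 0x25007  P=1,RW=1,US=1,PS=0
  L3 @0x25[4] → 0x29005  P=1,RW=0,US=1,PS=0
  ⇒ fault: PROTECTION_VIOLATION  — 4 lookups

Access #1 fault: PROTECTION_VIOLATION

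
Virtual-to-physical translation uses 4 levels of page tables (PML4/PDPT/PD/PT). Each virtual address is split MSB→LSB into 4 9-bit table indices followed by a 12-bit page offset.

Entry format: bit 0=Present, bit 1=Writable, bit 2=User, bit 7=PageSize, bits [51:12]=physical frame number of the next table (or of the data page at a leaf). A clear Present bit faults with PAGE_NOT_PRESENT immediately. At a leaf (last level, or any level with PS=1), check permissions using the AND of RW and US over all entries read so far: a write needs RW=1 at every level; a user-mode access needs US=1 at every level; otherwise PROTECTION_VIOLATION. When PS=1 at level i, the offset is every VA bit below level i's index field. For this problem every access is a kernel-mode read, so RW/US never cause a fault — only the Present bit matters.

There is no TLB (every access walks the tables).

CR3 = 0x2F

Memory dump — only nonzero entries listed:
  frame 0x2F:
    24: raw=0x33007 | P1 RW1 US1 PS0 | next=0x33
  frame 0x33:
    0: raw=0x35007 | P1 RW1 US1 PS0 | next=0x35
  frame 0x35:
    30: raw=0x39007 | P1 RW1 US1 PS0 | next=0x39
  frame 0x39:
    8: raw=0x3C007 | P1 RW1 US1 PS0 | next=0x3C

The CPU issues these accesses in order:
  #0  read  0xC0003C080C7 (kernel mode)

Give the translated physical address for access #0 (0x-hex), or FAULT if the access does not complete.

Trace:
#0 VA=0xC0003C080C7 (r,kernel):
  [0] read 0x2F idx=24: raw=0x33007 flags P=1 W=1 U=1 S=0
  [1] read 0x33 idx=0: raw=0x35007 flags P=1 W=1 U=1 S=0
  [2] read 0x35 idx=30: raw=0x39007 flags P=1 W=1 U=1 S=0
  [3] read 0x39 idx=8: raw=0x3C007 flags P=1 W=1 U=1 S=0
  ⇒ phys 0x3C0C7  [4 reads]

Access #0 PA: 0x3C0C7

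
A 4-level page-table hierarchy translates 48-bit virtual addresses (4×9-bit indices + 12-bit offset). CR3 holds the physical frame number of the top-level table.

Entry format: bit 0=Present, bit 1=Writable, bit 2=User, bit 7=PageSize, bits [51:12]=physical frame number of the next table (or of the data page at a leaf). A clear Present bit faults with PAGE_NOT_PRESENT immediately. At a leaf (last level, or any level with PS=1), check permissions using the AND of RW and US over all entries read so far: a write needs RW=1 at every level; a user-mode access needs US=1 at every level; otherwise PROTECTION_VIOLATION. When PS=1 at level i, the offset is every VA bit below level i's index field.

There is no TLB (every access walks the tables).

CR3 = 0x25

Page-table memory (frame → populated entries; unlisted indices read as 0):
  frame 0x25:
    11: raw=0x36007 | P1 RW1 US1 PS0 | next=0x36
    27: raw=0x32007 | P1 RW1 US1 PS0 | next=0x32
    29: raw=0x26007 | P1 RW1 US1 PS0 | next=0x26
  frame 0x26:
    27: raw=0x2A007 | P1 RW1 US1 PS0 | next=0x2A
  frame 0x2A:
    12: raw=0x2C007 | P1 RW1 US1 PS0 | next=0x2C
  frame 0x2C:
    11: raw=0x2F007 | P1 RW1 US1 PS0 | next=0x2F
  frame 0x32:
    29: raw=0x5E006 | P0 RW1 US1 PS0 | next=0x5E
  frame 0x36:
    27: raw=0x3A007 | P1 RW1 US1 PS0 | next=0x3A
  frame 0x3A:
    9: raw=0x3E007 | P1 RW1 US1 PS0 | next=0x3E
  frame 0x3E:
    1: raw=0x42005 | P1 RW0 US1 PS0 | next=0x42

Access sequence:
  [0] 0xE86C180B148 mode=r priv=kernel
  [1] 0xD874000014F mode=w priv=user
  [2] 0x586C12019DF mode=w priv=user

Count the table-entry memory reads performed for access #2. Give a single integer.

Walk each access:
#0 VA=0xE86C180B148 (r,kernel):
  L0: frame=0x25 idx=29 entry=0x26007 [P=1 RW=1 US=1 PS=0]
  L1: frame=0x26 idx=27 entry=0x2A007 [P=1 RW=1 US=1 PS=0]
  L2: frame=0x2A idx=12 entry=0x2C007 [P=1 RW=1 US=1 PS=0]
  L3: frame=0x2C idx=11 entry=0x2F007 [P=1 RW=1 US=1 PS=0]
  ⇒ phys 0x2F148  [4 reads]
#1 VA=0xD874000014F (w,user):
  L0: frame=0x25 idx=27 entry=0x32007 [P=1 RW=1 US=1 PS=0]
  L1: frame=0x32 idx=29 entry=0x5E006 [P=0 RW=1 US=1 PS=0]
  ⇒ fault: PAGE_NOT_PRESENT  — 2 lookups
#2 VA=0x586C12019DF (w,user):
  L0: frame=0x25 idx=11 entry=0x36007 [P=1 RW=1 US=1 PS=0]
  L1: frame=0x36 idx=27 entry=0x3A007 [P=1 RW=1 US=1 PS=0]
  L2: frame=0x3A idx=9 entry=0x3E007 [P=1 RW=1 US=1 PS=0]
  L3: frame=0x3E idx=1 entry=0x42005 [P=1 RW=0 US=1 PS=0]
  ⇒ fault: PROTECTION_VIOLATION  — 4 lookups

Entries read for #2: 4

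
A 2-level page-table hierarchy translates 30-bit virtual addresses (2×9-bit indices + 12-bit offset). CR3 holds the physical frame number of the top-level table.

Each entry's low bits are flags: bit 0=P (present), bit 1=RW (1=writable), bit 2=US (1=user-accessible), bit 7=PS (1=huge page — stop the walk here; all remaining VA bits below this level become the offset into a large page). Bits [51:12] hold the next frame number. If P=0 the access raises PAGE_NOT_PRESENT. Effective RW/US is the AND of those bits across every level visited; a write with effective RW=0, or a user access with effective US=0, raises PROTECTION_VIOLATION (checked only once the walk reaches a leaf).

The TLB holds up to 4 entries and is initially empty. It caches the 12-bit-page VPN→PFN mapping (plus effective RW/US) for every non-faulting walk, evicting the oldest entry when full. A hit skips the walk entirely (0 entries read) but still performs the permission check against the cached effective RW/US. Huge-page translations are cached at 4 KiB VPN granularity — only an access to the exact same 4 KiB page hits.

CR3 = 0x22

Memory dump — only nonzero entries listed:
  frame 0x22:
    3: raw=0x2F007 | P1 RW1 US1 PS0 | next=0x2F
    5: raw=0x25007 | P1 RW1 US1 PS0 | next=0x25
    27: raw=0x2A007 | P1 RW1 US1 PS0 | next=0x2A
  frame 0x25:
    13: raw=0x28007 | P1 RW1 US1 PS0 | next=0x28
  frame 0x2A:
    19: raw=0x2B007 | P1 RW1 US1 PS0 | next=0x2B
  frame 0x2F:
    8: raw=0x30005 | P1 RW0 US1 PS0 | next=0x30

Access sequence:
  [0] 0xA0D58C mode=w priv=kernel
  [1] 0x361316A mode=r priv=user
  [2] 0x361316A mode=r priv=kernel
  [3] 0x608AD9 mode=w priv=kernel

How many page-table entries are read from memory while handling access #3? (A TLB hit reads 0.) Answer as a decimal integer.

Walk each access:
#0 VA=0xA0D58C (w,kernel):
  [0] read 0x22 idx=5: raw=0x25007 flags P=1 W=1 U=1 S=0
  [1] read 0x25 idx=13: raw=0x28007 flags P=1 W=1 U=1 S=0
  ⇒ phys 0x2858C  [2 reads]
#1 VA=0x361316A (r,user):
  [0] read 0x22 idx=27: raw=0x2A007 flags P=1 W=1 U=1 S=0
  [1] read 0x2A idx=19: raw=0x2B007 flags P=1 W=1 U=1 S=0
  ⇒ phys 0x2B16A  [2 reads]
#2 VA=0x361316A (r,kernel):
  TLB hit vpn=0x3613 → PA=0x2B16A
#3 VA=0x608AD9 (w,kernel):
  [0] read 0x22 idx=3: raw=0x2F007 flags P=1 W=1 U=1 S=0
  [1] read 0x2F idx=8: raw=0x30005 flags P=1 W=0 U=1 S=0
  ⇒ fault: PROTECTION_VIOLATION  — 2 lookups

Entries read for #3: 2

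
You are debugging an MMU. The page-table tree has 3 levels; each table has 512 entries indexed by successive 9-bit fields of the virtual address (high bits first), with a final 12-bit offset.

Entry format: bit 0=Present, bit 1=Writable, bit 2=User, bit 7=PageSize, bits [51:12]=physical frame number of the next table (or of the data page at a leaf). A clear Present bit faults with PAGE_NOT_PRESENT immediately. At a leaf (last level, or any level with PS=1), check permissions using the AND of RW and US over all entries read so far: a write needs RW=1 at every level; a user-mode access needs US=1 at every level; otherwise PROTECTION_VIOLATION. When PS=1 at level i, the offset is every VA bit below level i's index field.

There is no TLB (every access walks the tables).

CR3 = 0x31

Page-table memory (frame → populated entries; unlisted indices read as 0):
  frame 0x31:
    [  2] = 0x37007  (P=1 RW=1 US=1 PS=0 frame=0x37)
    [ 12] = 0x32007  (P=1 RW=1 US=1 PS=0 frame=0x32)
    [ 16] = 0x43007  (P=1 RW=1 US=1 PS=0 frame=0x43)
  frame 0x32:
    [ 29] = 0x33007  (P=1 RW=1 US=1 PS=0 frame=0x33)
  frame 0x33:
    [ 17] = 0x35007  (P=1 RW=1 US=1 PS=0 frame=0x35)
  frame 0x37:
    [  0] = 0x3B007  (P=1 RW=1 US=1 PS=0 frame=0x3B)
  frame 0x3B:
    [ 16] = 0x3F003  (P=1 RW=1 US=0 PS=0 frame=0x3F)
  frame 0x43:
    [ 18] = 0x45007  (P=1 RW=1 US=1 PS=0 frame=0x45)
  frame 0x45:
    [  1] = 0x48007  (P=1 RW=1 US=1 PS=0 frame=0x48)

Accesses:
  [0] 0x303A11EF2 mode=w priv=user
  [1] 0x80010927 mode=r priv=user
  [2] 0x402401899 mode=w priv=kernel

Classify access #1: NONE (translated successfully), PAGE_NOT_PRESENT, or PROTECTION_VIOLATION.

Trace:
#0 VA=0x303A11EF2 (w,user):
  L0: frame=0x31 idx=12 entry=0x32007 [P=1 RW=1 US=1 PS=0]
  L1: frame=0x32 idx=29 entry=0x33007 [P=1 RW=1 US=1 PS=0]
  L2: frame=0x33 idx=17 entry=0x35007 [P=1 RW=1 US=1 PS=0]
  → PA=0x35EF2  (3 entries read)
#1 VA=0x80010927 (r,user):
  L0: frame=0x31 idx=2 entry=0x37007 [P=1 RW=1 US=1 PS=0]
  L1: frame=0x37 idx=0 entry=0x3B007 [P=1 RW=1 US=1 PS=0]
  L2: frame=0x3B idx=16 entry=0x3F003 [P=1 RW=1 US=0 PS=0]
  → PROTECTION_VIOLATION  (3 entries read)
#2 VA=0x402401899 (w,kernel):
  L0: frame=0x31 idx=16 entry=0x43007 [P=1 RW=1 US=1 PS=0]
  L1: frame=0x43 idx=18 entry=0x45007 [P=1 RW=1 US=1 PS=0]
  L2: frame=0x45 idx=1 entry=0x48007 [P=1 RW=1 US=1 PS=0]
  → PA=0x48899  (3 entries read)

Access #1 fault: PROTECTION_VIOLATION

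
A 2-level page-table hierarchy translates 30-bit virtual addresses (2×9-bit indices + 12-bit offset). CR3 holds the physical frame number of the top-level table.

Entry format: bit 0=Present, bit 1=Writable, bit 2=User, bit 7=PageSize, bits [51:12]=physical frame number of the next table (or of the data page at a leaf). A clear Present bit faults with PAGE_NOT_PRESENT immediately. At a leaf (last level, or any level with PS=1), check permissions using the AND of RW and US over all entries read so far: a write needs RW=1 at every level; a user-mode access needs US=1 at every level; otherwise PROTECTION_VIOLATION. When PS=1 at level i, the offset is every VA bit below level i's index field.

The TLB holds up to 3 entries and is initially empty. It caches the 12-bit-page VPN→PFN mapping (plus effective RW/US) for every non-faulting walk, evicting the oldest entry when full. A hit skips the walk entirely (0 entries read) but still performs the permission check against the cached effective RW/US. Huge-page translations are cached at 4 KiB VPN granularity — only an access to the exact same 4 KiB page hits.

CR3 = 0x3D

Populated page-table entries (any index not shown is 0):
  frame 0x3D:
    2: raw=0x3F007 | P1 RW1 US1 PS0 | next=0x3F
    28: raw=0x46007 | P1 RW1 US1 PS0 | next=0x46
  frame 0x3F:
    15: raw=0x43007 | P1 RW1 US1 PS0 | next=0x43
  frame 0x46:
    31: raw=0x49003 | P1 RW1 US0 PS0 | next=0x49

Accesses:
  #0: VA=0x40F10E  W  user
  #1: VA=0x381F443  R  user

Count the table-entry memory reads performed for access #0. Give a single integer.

Trace:
#0 VA=0x40F10E (w,user):
  L0: frame=0x3D idx=2 entry=0x3F007 [P=1 RW=1 US=1 PS=0]
  L1: frame=0x3F idx=15 entry=0x43007 [P=1 RW=1 US=1 PS=0]
  ⇒ phys 0x4310E  [2 reads]
#1 VA=0x381F443 (r,user):
  L0: frame=0x3D idx=28 entry=0x46007 [P=1 RW=1 US=1 PS=0]
  L1: frame=0x46 idx=31 entry=0x49003 [P=1 RW=1 US=0 PS=0]
  ✗ PROTECTION_VIOLATION  [2 reads]

Entries read for #0: 2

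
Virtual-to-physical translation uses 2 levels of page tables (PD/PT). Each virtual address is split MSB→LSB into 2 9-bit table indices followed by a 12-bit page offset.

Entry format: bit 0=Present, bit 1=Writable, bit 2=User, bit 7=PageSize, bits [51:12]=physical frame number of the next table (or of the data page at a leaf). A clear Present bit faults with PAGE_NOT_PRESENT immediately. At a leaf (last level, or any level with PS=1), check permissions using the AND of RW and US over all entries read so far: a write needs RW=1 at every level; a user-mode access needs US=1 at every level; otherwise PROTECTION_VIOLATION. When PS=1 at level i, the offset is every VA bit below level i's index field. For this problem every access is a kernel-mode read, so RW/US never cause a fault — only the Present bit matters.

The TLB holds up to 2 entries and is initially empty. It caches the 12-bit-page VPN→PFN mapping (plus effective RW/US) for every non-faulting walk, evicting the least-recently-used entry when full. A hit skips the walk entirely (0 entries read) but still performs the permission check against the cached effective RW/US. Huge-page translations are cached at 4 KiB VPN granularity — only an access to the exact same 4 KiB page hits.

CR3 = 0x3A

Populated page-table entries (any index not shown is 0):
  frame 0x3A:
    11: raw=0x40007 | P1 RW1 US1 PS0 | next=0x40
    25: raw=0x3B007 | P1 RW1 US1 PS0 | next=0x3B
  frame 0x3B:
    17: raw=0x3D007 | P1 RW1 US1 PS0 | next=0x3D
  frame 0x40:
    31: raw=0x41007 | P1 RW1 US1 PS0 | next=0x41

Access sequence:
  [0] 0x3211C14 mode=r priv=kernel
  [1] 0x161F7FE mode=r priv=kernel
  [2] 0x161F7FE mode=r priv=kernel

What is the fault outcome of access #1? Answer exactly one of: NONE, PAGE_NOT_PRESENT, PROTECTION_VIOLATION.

Per-access translation:
#0 VA=0x3211C14 (r,kernel):
  lvl0: tbl 0x3A, slot 25 ⇒ 0x3B007 (P1/RW1/US1/PS0)
  lvl1: tbl 0x3B, slot 17 ⇒ 0x3D007 (P1/RW1/US1/PS0)
  → PA=0x3DC14  (2 entries read)
#1 VA=0x161F7FE (r,kernel):
  lvl0: tbl 0x3A, slot 11 ⇒ 0x40007 (P1/RW1/US1/PS0)
  lvl1: tbl 0x40, slot 31 ⇒ 0x41007 (P1/RW1/US1/PS0)
  → PA=0x417FE  (2 entries read)
#2 VA=0x161F7FE (r,kernel):
  TLB hit vpn=0x161F → PA=0x417FE

Access #1 fault: NONE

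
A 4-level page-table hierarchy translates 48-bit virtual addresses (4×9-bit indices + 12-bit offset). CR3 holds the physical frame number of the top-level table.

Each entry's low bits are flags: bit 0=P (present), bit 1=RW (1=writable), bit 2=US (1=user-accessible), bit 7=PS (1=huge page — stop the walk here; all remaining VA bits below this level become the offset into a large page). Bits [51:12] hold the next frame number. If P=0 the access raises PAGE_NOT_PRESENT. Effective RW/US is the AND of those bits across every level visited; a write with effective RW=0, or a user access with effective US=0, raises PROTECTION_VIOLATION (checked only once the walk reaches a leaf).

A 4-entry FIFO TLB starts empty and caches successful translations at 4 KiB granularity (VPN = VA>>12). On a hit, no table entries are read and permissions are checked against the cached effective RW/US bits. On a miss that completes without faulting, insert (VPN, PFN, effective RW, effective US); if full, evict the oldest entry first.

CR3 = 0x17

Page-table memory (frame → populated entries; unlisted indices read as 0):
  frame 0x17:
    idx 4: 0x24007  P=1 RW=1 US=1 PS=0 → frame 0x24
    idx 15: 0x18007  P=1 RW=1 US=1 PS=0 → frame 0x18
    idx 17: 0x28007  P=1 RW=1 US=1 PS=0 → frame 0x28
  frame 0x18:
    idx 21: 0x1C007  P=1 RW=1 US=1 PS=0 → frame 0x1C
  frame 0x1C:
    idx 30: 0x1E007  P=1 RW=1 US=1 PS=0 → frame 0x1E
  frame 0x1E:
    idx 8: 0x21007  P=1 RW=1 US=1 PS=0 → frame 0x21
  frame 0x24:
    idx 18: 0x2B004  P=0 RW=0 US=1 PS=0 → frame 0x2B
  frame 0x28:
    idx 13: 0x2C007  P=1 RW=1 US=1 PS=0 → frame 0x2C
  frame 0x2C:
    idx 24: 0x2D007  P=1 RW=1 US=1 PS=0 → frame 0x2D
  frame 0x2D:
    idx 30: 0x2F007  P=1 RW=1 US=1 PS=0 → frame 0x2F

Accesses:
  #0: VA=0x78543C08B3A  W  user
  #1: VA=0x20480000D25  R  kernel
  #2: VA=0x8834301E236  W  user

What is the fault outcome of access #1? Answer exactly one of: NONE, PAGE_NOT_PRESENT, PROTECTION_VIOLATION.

Trace:
#0 VA=0x78543C08B3A (w,user):
  L0: frame=0x17 idx=15 entry=0x18007 [P=1 RW=1 US=1 PS=0]
  L1: frame=0x18 idx=21 entry=0x1C007 [P=1 RW=1 US=1 PS=0]
  L2: frame=0x1C idx=30 entry=0x1E007 [P=1 RW=1 US=1 PS=0]
  L3: frame=0x1E idx=8 entry=0x21007 [P=1 RW=1 US=1 PS=0]
  ✓ 0x21B3A  — 4 lookups
#1 VA=0x20480000D25 (r,kernel):
  L0: frame=0x17 idx=4 entry=0x24007 [P=1 RW=1 US=1 PS=0]
  L1: frame=0x24 idx=18 entry=0x2B004 [P=0 RW=0 US=1 PS=0]
  → PAGE_NOT_PRESENT  (2 entries read)
#2 VA=0x8834301E236 (w,user):
  L0: frame=0x17 idx=17 entry=0x28007 [P=1 RW=1 US=1 PS=0]
  L1: frame=0x28 idx=13 entry=0x2C007 [P=1 RW=1 US=1 PS=0]
  L2: frame=0x2C idx=24 entry=0x2D007 [P=1 RW=1 US=1 PS=0]
  L3: frame=0x2D idx=30 entry=0x2F007 [P=1 RW=1 US=1 PS=0]
  ✓ 0x2F236  — 4 lookups

Access #1 fault: PAGE_NOT_PRESENT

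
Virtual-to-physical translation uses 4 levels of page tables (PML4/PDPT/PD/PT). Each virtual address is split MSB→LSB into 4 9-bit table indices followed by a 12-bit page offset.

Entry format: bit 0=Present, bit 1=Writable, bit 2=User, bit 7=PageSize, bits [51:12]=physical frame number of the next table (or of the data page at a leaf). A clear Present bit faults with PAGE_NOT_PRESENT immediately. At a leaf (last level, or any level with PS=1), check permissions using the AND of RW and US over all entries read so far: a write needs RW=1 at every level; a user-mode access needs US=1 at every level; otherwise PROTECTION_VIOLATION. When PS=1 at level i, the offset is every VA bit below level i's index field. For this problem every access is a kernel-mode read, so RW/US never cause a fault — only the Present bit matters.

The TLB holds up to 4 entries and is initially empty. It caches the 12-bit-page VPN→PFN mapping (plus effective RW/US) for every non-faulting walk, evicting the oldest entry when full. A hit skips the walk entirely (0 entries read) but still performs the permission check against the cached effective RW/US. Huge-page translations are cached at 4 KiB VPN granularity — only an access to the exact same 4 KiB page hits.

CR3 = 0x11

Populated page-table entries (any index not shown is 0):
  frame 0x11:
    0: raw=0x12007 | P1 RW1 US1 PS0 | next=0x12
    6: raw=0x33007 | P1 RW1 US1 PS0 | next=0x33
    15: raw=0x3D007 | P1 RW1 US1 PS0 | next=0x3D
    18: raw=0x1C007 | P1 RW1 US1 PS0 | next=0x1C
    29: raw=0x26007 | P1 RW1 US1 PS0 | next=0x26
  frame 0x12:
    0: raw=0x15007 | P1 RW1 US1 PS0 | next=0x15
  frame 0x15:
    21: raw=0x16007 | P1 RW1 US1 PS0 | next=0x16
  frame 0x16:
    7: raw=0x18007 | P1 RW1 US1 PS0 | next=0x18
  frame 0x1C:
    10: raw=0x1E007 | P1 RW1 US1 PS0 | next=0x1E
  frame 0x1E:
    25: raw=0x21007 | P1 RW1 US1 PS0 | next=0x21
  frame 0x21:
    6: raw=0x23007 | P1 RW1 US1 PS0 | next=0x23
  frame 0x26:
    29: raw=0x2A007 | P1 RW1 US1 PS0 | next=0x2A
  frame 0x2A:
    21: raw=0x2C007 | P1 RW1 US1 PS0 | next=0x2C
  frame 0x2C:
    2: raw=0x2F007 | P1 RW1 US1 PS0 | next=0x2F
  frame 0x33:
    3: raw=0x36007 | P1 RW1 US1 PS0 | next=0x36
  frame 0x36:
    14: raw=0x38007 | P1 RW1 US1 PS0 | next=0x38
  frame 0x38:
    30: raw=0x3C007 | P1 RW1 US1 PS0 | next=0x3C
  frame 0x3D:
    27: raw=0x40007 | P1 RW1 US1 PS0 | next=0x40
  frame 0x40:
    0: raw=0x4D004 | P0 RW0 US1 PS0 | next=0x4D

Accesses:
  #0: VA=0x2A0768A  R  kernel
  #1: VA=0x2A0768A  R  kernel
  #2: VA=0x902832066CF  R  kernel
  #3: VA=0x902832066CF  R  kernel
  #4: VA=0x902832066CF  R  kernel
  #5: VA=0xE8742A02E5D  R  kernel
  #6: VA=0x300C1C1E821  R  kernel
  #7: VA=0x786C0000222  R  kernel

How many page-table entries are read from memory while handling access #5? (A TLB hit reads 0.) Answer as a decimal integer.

Walk each access:
#0 VA=0x2A0768A (r,kernel):
  lvl0: tbl 0x11, slot 0 ⇒ 0x12007 (P1/RW1/US1/PS0)
  lvl1: tbl 0x12, slot 0 ⇒ 0x15007 (P1/RW1/US1/PS0)
  lvl2: tbl 0x15, slot 21 ⇒ 0x16007 (P1/RW1/US1/PS0)
  lvl3: tbl 0x16, slot 7 ⇒ 0x18007 (P1/RW1/US1/PS0)
  ⇒ phys 0x1868A  [4 reads]
#1 VA=0x2A0768A (r,kernel):
  TLB hit vpn=0x2A07 → PA=0x1868A
#2 VA=0x902832066CF (r,kernel):
  lvl0: tbl 0x11, slot 18 ⇒ 0x1C007 (P1/RW1/US1/PS0)
  lvl1: tbl 0x1C, slot 10 ⇒ 0x1E007 (P1/RW1/US1/PS0)
  lvl2: tbl 0x1E, slot 25 ⇒ 0x21007 (P1/RW1/US1/PS0)
  lvl3: tbl 0x21, slot 6 ⇒ 0x23007 (P1/RW1/US1/PS0)
  ⇒ phys 0x236CF  [4 reads]
#3 VA=0x902832066CF (r,kernel):
  TLB hit vpn=0x90283206 → PA=0x236CF
#4 VA=0x902832066CF (r,kernel):
  TLB hit vpn=0x90283206 → PA=0x236CF
#5 VA=0xE8742A02E5D (r,kernel):
  lvl0: tbl 0x11, slot 29 ⇒ 0x26007 (P1/RW1/US1/PS0)
  lvl1: tbl 0x26, slot 29 ⇒ 0x2A007 (P1/RW1/US1/PS0)
  lvl2: tbl 0x2A, slot 21 ⇒ 0x2C007 (P1/RW1/US1/PS0)
  lvl3: tbl 0x2C, slot 2 ⇒ 0x2F007 (P1/RW1/US1/PS0)
  ⇒ phys 0x2FE5D  [4 reads]
#6 VA=0x300C1C1E821 (r,kernel):
  lvl0: tbl 0x11, slot 6 ⇒ 0x33007 (P1/RW1/US1/PS0)
  lvl1: tbl 0x33, slot 3 ⇒ 0x36007 (P1/RW1/US1/PS0)
  lvl2: tbl 0x36, slot 14 ⇒ 0x38007 (P1/RW1/US1/PS0)
  lvl3: tbl 0x38, slot 30 ⇒ 0x3C007 (P1/RW1/US1/PS0)
  ⇒ phys 0x3C821  [4 reads]
#7 VA=0x786C0000222 (r,kernel):
  lvl0: tbl 0x11, slot 15 ⇒ 0x3D007 (P1/RW1/US1/PS0)
  lvl1: tbl 0x3D, slot 27 ⇒ 0x40007 (P1/RW1/US1/PS0)
  lvl2: tbl 0x40, slot 0 ⇒ 0x4D004 (P0/RW0/US1/PS0)
  → PAGE_NOT_PRESENT  (3 entries read)

Entries read for #5: 4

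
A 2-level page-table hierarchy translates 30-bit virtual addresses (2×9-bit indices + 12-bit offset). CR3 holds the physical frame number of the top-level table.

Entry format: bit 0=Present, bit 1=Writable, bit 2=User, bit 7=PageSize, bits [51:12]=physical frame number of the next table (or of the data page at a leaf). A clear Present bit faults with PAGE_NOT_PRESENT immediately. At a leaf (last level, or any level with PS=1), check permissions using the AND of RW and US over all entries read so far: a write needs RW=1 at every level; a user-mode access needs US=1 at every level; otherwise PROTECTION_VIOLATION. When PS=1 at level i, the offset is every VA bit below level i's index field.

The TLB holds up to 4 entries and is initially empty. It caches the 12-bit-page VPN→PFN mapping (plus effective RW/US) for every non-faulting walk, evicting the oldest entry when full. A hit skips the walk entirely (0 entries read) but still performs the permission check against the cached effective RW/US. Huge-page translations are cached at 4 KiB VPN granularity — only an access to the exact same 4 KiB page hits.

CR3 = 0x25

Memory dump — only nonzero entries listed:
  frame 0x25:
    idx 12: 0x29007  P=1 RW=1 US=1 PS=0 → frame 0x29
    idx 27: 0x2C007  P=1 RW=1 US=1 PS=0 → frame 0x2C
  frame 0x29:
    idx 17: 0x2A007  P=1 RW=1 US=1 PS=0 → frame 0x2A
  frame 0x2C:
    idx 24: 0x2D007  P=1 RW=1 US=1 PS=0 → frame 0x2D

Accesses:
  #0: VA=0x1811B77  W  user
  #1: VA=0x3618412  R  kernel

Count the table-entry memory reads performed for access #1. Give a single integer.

Walk each access:
#0 VA=0x1811B77 (w,user):
  L0 @0x25[12] → 0x29007  P=1,RW=1,US=1,PS=0
  L1 @0x29[17] → 0x2A007  P=1,RW=1,US=1,PS=0
  ⇒ phys 0x2AB77  [2 reads]
#1 VA=0x3618412 (r,kernel):
  L0 @0x25[27] → 0x2C007  P=1,RW=1,US=1,PS=0
  L1 @0x2C[24] → 0x2D007  P=1,RW=1,US=1,PS=0
  ⇒ phys 0x2D412  [2 reads]

Entries read for #1: 2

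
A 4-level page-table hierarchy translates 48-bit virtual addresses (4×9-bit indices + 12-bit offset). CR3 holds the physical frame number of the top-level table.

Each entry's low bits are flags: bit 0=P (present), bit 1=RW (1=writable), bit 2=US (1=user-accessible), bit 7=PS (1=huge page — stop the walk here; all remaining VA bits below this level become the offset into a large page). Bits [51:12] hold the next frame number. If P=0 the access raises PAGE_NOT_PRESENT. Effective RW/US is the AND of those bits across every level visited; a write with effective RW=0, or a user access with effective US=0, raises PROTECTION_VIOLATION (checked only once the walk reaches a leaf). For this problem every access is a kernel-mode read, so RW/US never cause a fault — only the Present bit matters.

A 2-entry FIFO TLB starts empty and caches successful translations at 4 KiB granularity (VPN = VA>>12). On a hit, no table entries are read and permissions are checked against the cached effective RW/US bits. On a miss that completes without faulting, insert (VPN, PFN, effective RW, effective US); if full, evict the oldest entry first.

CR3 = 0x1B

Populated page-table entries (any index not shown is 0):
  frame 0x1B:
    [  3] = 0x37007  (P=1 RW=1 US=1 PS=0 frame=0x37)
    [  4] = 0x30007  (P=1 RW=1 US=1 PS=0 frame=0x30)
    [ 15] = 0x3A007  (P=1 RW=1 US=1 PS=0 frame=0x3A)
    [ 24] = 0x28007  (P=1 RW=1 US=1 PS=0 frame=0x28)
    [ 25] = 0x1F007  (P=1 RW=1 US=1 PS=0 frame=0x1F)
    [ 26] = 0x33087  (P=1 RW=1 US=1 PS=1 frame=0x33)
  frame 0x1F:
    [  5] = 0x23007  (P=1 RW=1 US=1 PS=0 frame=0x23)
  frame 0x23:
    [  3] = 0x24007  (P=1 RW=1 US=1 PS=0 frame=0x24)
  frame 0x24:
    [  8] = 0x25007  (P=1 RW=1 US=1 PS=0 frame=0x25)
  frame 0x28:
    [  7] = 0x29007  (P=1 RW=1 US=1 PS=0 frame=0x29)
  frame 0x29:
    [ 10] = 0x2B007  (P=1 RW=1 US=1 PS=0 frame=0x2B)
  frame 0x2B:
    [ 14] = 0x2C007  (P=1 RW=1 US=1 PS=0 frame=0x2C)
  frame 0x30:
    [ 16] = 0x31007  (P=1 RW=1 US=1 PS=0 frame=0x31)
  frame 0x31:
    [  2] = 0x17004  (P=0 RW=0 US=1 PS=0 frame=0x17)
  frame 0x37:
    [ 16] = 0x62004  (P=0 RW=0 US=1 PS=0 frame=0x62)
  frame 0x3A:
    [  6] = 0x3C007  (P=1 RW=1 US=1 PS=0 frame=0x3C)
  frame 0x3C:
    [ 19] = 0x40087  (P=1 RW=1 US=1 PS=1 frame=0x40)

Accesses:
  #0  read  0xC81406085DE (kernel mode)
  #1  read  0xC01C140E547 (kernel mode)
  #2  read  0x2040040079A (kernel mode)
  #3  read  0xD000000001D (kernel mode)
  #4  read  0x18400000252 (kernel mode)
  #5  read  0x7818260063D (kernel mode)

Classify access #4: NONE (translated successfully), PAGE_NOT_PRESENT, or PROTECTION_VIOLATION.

Walk each access:
#0 VA=0xC81406085DE (r,kernel):
  [0] read 0x1B idx=25: raw=0x1F007 flags P=1 W=1 U=1 S=0
  [1] read 0x1F idx=5: raw=0x23007 flags P=1 W=1 U=1 S=0
  [2] read 0x23 idx=3: raw=0x24007 flags P=1 W=1 U=1 S=0
  [3] read 0x24 idx=8: raw=0x25007 flags P=1 W=1 U=1 S=0
  → PA=0x255DE  (4 entries read)
#1 VA=0xC01C140E547 (r,kernel):
  [0] read 0x1B idx=24: raw=0x28007 flags P=1 W=1 U=1 S=0
  [1] read 0x28 idx=7: raw=0x29007 flags P=1 W=1 U=1 S=0
  [2] read 0x29 idx=10: raw=0x2B007 flags P=1 W=1 U=1 S=0
  [3] read 0x2B idx=14: raw=0x2C007 flags P=1 W=1 U=1 S=0
  → PA=0x2C547  (4 entries read)
#2 VA=0x2040040079A (r,kernel):
  [0] read 0x1B idx=4: raw=0x30007 flags P=1 W=1 U=1 S=0
  [1] read 0x30 idx=16: raw=0x31007 flags P=1 W=1 U=1 S=0
  [2] read 0x31 idx=2: raw=0x17004 flags P=0 W=0 U=1 S=0
  ✗ PAGE_NOT_PRESENT  [3 reads]
#3 VA=0xD000000001D (r,kernel):
  [0] read 0x1B idx=26: raw=0x33087 flags P=1 W=1 U=1 S=1
  → PA=0x3301D (huge @L0)  (1 entries read)
#4 VA=0x18400000252 (r,kernel):
  [0] read 0x1B idx=3: raw=0x37007 flags P=1 W=1 U=1 S=0
  [1] read 0x37 idx=16: raw=0x62004 flags P=0 W=0 U=1 S=0
  ✗ PAGE_NOT_PRESENT  [2 reads]
#5 VA=0x7818260063D (r,kernel):
  [0] read 0x1B idx=15: raw=0x3A007 flags P=1 W=1 U=1 S=0
  [1] read 0x3A idx=6: raw=0x3C007 flags P=1 W=1 U=1 S=0
  [2] read 0x3C idx=19: raw=0x40087 flags P=1 W=1 U=1 S=1
  → PA=0x4063D (huge @L2)  (3 entries read)

Access #4 fault: PAGE_NOT_PRESENT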